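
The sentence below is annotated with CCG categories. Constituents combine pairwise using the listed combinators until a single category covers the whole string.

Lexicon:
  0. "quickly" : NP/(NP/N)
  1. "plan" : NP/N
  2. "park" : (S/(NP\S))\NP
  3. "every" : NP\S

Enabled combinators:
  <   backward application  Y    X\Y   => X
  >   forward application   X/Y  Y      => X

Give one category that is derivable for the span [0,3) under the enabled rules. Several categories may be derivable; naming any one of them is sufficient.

S/(NP\S)

[0,4] S   >
  [0,3] S/(NP\S)   <
    [0,2] NP   >
      [0,1] "quickly" : NP/(NP/N)
      [1,2] "plan" : NP/N
    [2,3] "park" : (S/(NP\S))\NP
  [3,4] "every" : NP\S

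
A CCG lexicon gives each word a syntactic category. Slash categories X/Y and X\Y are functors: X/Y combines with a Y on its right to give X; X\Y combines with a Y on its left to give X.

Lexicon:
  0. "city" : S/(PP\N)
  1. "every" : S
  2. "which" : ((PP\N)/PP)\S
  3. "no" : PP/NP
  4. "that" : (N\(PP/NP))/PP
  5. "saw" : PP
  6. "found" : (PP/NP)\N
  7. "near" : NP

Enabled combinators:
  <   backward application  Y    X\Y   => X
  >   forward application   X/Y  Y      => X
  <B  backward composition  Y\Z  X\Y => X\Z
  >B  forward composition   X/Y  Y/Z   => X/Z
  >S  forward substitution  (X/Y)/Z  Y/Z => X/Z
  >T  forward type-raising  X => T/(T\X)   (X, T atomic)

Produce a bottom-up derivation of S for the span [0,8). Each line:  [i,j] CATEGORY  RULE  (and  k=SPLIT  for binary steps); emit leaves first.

[0,1] S/(PP\N)  lex  "city"
[1,2] S  lex  "every"
[2,3] ((PP\N)/PP)\S  lex  "which"
[1,3] (PP\N)/PP  <  k=2
[0,3] S/PP  >B  k=1
[3,4] PP/NP  lex  "no"
[4,5] (N\(PP/NP))/PP  lex  "that"
[5,6] PP  lex  "saw"
[4,6] N\(PP/NP)  >  k=5
[3,6] N  <  k=4
[6,7] (PP/NP)\N  lex  "found"
[3,7] PP/NP  <  k=6
[7,8] NP  lex  "near"
[3,8] PP  >  k=7
[0,8] S  >  k=3

[0,8] S   >
  [0,3] S/PP   >B
    [0,1] "city" : S/(PP\N)
    [1,3] (PP\N)/PP   <
      [1,2] "every" : S
      [2,3] "which" : ((PP\N)/PP)\S
  [3,8] PP   >
    [3,7] PP/NP   <
      [3,6] N   <
        [3,4] "no" : PP/NP
        [4,6] N\(PP/NP)   >
          [4,5] "that" : (N\(PP/NP))/PP
          [5,6] "saw" : PP
      [6,7] "found" : (PP/NP)\N
    [7,8] "near" : NP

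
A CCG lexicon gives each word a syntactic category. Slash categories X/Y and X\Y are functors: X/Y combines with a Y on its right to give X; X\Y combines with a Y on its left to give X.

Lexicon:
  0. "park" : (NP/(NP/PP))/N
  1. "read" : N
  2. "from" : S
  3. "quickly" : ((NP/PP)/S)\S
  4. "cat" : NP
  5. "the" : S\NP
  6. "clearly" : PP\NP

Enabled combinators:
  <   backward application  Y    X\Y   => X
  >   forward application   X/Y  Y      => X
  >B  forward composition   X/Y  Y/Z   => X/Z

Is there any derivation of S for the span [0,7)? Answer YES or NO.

(NP/(NP/PP))/N N S ((NP/PP)/S)\S NP S\NP PP\NP
CKY chart[0,7] = {PP}; S ∉ chart

NO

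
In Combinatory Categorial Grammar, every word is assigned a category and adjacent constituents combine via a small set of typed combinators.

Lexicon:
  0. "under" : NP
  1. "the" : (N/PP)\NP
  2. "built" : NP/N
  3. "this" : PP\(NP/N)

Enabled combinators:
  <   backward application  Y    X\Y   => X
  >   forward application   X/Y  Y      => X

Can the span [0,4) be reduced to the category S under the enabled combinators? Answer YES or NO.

NO

NP (N/PP)\NP NP/N PP\(NP/N)
CKY chart[0,4] = {N}; S ∉ chart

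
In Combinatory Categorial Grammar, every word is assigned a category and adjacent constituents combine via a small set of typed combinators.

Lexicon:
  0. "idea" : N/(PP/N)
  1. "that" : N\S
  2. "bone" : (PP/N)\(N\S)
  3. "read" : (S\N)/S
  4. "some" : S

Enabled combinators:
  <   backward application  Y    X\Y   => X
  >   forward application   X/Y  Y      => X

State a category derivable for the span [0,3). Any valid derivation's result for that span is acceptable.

N

[0,5] S   <
  [0,3] N   >
    [0,1] "idea" : N/(PP/N)
    [1,3] PP/N   <
      [1,2] "that" : N\S
      [2,3] "bone" : (PP/N)\(N\S)
  [3,5] S\N   >
    [3,4] "read" : (S\N)/S
    [4,5] "some" : S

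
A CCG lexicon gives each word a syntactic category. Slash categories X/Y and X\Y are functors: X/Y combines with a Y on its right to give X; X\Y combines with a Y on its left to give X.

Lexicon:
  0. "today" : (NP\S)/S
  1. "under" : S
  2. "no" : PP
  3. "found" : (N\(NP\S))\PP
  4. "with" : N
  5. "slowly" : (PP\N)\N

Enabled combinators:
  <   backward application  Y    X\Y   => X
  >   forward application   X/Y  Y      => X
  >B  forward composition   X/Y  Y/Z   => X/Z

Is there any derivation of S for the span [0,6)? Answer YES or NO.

NO

(NP\S)/S S PP (N\(NP\S))\PP N (PP\N)\N
CKY chart[0,6] = {PP}; S ∉ chart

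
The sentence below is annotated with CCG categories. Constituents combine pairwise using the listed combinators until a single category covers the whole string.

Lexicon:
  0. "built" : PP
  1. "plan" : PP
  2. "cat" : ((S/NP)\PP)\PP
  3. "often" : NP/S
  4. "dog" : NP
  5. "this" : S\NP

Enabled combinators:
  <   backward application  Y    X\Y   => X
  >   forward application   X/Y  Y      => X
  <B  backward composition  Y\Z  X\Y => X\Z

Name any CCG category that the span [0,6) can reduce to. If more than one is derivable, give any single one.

S

[0,6] S   >
  [0,3] S/NP   <
    [0,1] "built" : PP
    [1,3] (S/NP)\PP   <
      [1,2] "plan" : PP
      [2,3] "cat" : ((S/NP)\PP)\PP
  [3,6] NP   >
    [3,4] "often" : NP/S
    [4,6] S   <
      [4,5] "dog" : NP
      [5,6] "this" : S\NP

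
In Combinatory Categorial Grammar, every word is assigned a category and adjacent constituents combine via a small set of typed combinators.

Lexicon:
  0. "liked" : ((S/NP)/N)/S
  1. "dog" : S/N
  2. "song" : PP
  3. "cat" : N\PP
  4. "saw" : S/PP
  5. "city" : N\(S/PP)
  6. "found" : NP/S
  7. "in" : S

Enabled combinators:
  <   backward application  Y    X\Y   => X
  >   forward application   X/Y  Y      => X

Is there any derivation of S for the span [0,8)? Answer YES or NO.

[0,8] S   >
  [0,6] S/NP   >
    [0,4] (S/NP)/N   >
      [0,1] "liked" : ((S/NP)/N)/S
      [1,4] S   >
        [1,2] "dog" : S/N
        [2,4] N   <
          [2,3] "song" : PP
          [3,4] "cat" : N\PP
    [4,6] N   <
      [4,5] "saw" : S/PP
      [5,6] "city" : N\(S/PP)
  [6,8] NP   >
    [6,7] "found" : NP/S
    [7,8] "in" : S

YES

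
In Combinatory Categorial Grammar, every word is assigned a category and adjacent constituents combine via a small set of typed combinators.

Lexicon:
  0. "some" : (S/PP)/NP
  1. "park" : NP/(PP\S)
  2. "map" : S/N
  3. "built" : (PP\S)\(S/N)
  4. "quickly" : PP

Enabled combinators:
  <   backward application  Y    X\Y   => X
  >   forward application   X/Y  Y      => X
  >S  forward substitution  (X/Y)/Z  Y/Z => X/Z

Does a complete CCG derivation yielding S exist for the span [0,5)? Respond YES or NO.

[0,5] S   >
  [0,4] S/PP   >
    [0,1] "some" : (S/PP)/NP
    [1,4] NP   >
      [1,2] "park" : NP/(PP\S)
      [2,4] PP\S   <
        [2,3] "map" : S/N
        [3,4] "built" : (PP\S)\(S/N)
  [4,5] "quickly" : PP

YES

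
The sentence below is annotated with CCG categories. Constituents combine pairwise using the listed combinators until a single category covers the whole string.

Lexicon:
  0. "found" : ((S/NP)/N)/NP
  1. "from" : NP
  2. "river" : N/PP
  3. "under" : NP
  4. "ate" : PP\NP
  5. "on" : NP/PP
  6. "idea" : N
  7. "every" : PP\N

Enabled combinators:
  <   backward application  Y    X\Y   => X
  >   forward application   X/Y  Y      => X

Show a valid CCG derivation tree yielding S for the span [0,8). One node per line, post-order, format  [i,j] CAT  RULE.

[0,1] ((S/NP)/N)/NP  lex  "found"
[1,2] NP  lex  "from"
[0,2] (S/NP)/N  >  k=1
[2,3] N/PP  lex  "river"
[3,4] NP  lex  "under"
[4,5] PP\NP  lex  "ate"
[3,5] PP  <  k=4
[2,5] N  >  k=3
[0,5] S/NP  >  k=2
[5,6] NP/PP  lex  "on"
[6,7] N  lex  "idea"
[7,8] PP\N  lex  "every"
[6,8] PP  <  k=7
[5,8] NP  >  k=6
[0,8] S  >  k=5

[0,8] S   >
  [0,5] S/NP   >
    [0,2] (S/NP)/N   >
      [0,1] "found" : ((S/NP)/N)/NP
      [1,2] "from" : NP
    [2,5] N   >
      [2,3] "river" : N/PP
      [3,5] PP   <
        [3,4] "under" : NP
        [4,5] "ate" : PP\NP
  [5,8] NP   >
    [5,6] "on" : NP/PP
    [6,8] PP   <
      [6,7] "idea" : N
      [7,8] "every" : PP\N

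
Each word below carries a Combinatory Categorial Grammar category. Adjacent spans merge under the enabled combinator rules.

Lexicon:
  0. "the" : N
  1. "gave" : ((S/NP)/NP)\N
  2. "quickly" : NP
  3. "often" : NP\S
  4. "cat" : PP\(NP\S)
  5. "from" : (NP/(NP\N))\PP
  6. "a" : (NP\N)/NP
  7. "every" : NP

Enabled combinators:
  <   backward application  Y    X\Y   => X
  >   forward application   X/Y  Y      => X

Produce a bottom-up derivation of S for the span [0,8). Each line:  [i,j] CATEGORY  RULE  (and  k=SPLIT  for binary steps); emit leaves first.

[0,1] N  lex  "the"
[1,2] ((S/NP)/NP)\N  lex  "gave"
[0,2] (S/NP)/NP  <  k=1
[2,3] NP  lex  "quickly"
[0,3] S/NP  >  k=2
[3,4] NP\S  lex  "often"
[4,5] PP\(NP\S)  lex  "cat"
[3,5] PP  <  k=4
[5,6] (NP/(NP\N))\PP  lex  "from"
[3,6] NP/(NP\N)  <  k=5
[6,7] (NP\N)/NP  lex  "a"
[7,8] NP  lex  "every"
[6,8] NP\N  >  k=7
[3,8] NP  >  k=6
[0,8] S  >  k=3

[0,8] S   >
  [0,3] S/NP   >
    [0,2] (S/NP)/NP   <
      [0,1] "the" : N
      [1,2] "gave" : ((S/NP)/NP)\N
    [2,3] "quickly" : NP
  [3,8] NP   >
    [3,6] NP/(NP\N)   <
      [3,5] PP   <
        [3,4] "often" : NP\S
        [4,5] "cat" : PP\(NP\S)
      [5,6] "from" : (NP/(NP\N))\PP
    [6,8] NP\N   >
      [6,7] "a" : (NP\N)/NP
      [7,8] "every" : NP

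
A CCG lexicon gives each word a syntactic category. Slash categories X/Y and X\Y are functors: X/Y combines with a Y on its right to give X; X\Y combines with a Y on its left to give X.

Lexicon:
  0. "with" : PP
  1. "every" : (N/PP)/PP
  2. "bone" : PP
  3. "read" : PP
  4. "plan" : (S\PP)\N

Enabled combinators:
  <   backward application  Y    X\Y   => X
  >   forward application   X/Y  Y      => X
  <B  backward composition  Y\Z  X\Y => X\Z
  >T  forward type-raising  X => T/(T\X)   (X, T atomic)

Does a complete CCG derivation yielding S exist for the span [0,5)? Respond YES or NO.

YES

[0,5] S   <
  [0,1] "with" : PP
  [1,5] S\PP   <
    [1,4] N   >
      [1,3] N/PP   >
        [1,2] "every" : (N/PP)/PP
        [2,3] "bone" : PP
      [3,4] "read" : PP
    [4,5] "plan" : (S\PP)\N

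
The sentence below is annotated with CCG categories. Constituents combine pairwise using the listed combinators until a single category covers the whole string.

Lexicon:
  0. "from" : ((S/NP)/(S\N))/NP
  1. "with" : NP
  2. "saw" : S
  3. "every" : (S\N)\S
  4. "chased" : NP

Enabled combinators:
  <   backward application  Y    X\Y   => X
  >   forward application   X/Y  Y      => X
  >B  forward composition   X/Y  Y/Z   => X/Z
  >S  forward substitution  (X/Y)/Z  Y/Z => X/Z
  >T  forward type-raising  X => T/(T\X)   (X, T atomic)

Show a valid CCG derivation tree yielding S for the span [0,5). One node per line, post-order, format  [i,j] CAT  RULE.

[0,1] ((S/NP)/(S\N))/NP  lex  "from"
[1,2] NP  lex  "with"
[0,2] (S/NP)/(S\N)  >  k=1
[2,3] S  lex  "saw"
[3,4] (S\N)\S  lex  "every"
[2,4] S\N  <  k=3
[0,4] S/NP  >  k=2
[4,5] NP  lex  "chased"
[0,5] S  >  k=4

[0,5] S   >
  [0,4] S/NP   >
    [0,2] (S/NP)/(S\N)   >
      [0,1] "from" : ((S/NP)/(S\N))/NP
      [1,2] "with" : NP
    [2,4] S\N   <
      [2,3] "saw" : S
      [3,4] "every" : (S\N)\S
  [4,5] "chased" : NP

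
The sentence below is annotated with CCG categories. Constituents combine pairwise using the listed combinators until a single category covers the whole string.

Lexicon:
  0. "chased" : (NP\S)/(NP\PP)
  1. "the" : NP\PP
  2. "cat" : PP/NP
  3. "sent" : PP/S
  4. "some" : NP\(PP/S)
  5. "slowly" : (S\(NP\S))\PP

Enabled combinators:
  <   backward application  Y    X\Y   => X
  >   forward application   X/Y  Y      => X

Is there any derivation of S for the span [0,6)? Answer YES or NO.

YES

[0,6] S   <
  [0,2] NP\S   >
    [0,1] "chased" : (NP\S)/(NP\PP)
    [1,2] "the" : NP\PP
  [2,6] S\(NP\S)   <
    [2,5] PP   >
      [2,3] "cat" : PP/NP
      [3,5] NP   <
        [3,4] "sent" : PP/S
        [4,5] "some" : NP\(PP/S)
    [5,6] "slowly" : (S\(NP\S))\PP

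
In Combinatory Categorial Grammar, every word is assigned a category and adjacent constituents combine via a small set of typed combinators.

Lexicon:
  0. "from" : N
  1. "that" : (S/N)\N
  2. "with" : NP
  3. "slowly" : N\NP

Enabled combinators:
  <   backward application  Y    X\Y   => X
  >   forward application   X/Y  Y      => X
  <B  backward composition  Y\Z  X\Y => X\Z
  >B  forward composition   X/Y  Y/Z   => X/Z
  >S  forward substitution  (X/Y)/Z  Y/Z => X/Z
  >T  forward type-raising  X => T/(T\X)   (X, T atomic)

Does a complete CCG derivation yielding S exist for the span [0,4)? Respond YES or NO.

[0,4] S   >
  [0,2] S/N   <
    [0,1] "from" : N
    [1,2] "that" : (S/N)\N
  [2,4] N   <
    [2,3] "with" : NP
    [3,4] "slowly" : N\NP

YES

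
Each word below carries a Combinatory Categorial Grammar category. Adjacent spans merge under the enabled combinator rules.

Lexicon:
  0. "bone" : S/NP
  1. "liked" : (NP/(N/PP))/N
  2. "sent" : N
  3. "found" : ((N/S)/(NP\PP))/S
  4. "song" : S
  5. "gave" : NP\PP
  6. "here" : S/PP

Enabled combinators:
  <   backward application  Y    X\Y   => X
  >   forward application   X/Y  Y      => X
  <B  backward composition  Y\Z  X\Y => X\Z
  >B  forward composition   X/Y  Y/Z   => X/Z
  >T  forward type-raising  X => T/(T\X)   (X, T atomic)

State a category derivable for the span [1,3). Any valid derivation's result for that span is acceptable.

[0,7] S   >
  [0,1] "bone" : S/NP
  [1,7] NP   >
    [1,3] NP/(N/PP)   >
      [1,2] "liked" : (NP/(N/PP))/N
      [2,3] "sent" : N
    [3,7] N/PP   >B
      [3,6] N/S   >
        [3,5] (N/S)/(NP\PP)   >
          [3,4] "found" : ((N/S)/(NP\PP))/S
          [4,5] "song" : S
        [5,6] "gave" : NP\PP
      [6,7] "here" : S/PP

NP/(N/PP)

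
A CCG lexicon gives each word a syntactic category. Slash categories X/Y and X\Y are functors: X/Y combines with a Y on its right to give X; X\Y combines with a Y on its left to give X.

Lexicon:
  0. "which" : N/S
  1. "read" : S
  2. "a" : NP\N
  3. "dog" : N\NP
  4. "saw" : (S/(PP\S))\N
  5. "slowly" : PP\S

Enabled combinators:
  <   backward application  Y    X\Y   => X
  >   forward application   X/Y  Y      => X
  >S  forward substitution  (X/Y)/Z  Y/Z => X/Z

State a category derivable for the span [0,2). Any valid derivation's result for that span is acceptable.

N

[0,6] S   >
  [0,5] S/(PP\S)   <
    [0,4] N   <
      [0,3] NP   <
        [0,2] N   >
          [0,1] "which" : N/S
          [1,2] "read" : S
        [2,3] "a" : NP\N
      [3,4] "dog" : N\NP
    [4,5] "saw" : (S/(PP\S))\N
  [5,6] "slowly" : PP\S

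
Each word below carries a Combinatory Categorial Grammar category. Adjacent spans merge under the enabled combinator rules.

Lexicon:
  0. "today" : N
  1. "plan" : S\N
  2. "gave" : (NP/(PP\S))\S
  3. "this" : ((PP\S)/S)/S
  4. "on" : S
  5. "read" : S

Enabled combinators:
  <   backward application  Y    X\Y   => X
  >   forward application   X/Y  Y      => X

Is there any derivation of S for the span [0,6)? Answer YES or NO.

N S\N (NP/(PP\S))\S ((PP\S)/S)/S S S
CKY chart[0,6] = {NP}; S ∉ chart

NO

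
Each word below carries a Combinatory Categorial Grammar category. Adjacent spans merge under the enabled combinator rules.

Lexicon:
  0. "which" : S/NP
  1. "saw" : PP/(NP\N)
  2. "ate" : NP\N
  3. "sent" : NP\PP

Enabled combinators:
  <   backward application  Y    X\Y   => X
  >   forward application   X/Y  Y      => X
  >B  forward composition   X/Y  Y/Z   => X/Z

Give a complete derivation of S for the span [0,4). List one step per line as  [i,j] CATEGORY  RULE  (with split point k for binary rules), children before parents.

[0,1] S/NP  lex  "which"
[1,2] PP/(NP\N)  lex  "saw"
[2,3] NP\N  lex  "ate"
[1,3] PP  >  k=2
[3,4] NP\PP  lex  "sent"
[1,4] NP  <  k=3
[0,4] S  >  k=1

[0,4] S   >
  [0,1] "which" : S/NP
  [1,4] NP   <
    [1,3] PP   >
      [1,2] "saw" : PP/(NP\N)
      [2,3] "ate" : NP\N
    [3,4] "sent" : NP\PP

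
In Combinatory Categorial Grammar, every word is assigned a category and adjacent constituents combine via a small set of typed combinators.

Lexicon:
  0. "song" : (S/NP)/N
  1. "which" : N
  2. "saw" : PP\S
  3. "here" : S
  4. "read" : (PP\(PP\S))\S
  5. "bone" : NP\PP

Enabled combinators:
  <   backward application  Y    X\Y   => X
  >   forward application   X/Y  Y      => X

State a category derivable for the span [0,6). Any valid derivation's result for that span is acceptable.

S

[0,6] S   >
  [0,2] S/NP   >
    [0,1] "song" : (S/NP)/N
    [1,2] "which" : N
  [2,6] NP   <
    [2,5] PP   <
      [2,3] "saw" : PP\S
      [3,5] PP\(PP\S)   <
        [3,4] "here" : S
        [4,5] "read" : (PP\(PP\S))\S
    [5,6] "bone" : NP\PP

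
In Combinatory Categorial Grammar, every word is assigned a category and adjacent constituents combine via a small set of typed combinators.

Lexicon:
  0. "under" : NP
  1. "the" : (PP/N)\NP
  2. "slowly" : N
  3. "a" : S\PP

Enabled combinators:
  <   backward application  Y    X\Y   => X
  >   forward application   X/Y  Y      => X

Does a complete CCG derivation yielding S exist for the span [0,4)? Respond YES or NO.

YES

[0,4] S   <
  [0,3] PP   >
    [0,2] PP/N   <
      [0,1] "under" : NP
      [1,2] "the" : (PP/N)\NP
    [2,3] "slowly" : N
  [3,4] "a" : S\PP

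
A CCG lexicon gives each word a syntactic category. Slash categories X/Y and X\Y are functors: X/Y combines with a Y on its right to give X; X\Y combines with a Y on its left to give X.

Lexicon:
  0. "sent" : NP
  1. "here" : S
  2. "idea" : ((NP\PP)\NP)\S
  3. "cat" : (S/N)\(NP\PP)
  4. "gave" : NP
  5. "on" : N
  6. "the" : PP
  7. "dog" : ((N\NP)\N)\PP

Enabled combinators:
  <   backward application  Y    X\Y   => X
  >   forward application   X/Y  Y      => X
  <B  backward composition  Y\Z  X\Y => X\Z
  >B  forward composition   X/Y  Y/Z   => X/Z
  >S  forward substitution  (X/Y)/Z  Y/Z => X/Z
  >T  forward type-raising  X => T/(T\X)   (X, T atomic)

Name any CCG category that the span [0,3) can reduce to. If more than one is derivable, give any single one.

[0,8] S   >
  [0,4] S/N   <
    [0,3] NP\PP   <
      [0,1] "sent" : NP
      [1,3] (NP\PP)\NP   <
        [1,2] "here" : S
        [2,3] "idea" : ((NP\PP)\NP)\S
    [3,4] "cat" : (S/N)\(NP\PP)
  [4,8] N   >
    [4,5] N/(N\NP)   >T
      [4,5] "gave" : NP
    [5,8] N\NP   <
      [5,6] "on" : N
      [6,8] (N\NP)\N   <
        [6,7] "the" : PP
        [7,8] "dog" : ((N\NP)\N)\PP

NP\PP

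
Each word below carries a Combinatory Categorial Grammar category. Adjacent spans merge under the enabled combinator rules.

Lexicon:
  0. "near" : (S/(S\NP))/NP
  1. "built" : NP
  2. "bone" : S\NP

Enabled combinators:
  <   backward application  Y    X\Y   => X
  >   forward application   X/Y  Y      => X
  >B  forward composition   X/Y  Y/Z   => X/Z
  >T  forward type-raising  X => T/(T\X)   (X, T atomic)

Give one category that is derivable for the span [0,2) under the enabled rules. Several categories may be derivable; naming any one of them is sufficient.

S/(S\NP)

[0,3] S   >
  [0,2] S/(S\NP)   >
    [0,1] "near" : (S/(S\NP))/NP
    [1,2] "built" : NP
  [2,3] "bone" : S\NP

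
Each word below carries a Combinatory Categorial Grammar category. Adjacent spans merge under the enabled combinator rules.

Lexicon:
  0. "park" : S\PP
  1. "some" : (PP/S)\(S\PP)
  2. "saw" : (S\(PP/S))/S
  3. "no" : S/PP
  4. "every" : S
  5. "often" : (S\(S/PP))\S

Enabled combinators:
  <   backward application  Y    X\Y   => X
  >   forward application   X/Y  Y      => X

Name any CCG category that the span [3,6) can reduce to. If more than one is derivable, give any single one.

[0,6] S   <
  [0,2] PP/S   <
    [0,1] "park" : S\PP
    [1,2] "some" : (PP/S)\(S\PP)
  [2,6] S\(PP/S)   >
    [2,3] "saw" : (S\(PP/S))/S
    [3,6] S   <
      [3,4] "no" : S/PP
      [4,6] S\(S/PP)   <
        [4,5] "every" : S
        [5,6] "often" : (S\(S/PP))\S

S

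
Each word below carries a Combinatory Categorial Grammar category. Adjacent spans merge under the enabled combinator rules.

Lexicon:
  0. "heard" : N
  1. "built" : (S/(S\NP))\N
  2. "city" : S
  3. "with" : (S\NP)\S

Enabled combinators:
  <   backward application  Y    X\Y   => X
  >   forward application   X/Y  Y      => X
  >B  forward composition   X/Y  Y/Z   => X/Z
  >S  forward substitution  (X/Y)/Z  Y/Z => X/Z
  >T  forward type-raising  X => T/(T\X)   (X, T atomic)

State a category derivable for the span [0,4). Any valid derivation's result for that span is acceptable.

[0,4] S   >
  [0,2] S/(S\NP)   <
    [0,1] "heard" : N
    [1,2] "built" : (S/(S\NP))\N
  [2,4] S\NP   <
    [2,3] "city" : S
    [3,4] "with" : (S\NP)\S

S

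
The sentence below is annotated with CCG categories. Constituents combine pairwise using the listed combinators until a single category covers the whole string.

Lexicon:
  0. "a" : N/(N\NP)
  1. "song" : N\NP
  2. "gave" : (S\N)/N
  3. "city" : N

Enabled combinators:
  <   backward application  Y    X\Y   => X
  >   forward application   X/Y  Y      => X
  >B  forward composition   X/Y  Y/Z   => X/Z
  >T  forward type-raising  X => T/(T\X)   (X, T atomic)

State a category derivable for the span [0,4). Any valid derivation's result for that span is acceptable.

[0,4] S   <
  [0,2] N   >
    [0,1] "a" : N/(N\NP)
    [1,2] "song" : N\NP
  [2,4] S\N   >
    [2,3] "gave" : (S\N)/N
    [3,4] "city" : N

S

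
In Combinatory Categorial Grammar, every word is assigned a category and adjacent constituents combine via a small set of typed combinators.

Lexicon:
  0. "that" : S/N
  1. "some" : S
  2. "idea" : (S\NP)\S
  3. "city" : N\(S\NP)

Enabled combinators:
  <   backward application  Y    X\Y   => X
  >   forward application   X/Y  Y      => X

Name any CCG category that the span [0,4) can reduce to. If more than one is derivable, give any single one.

S

[0,4] S   >
  [0,1] "that" : S/N
  [1,4] N   <
    [1,3] S\NP   <
      [1,2] "some" : S
      [2,3] "idea" : (S\NP)\S
    [3,4] "city" : N\(S\NP)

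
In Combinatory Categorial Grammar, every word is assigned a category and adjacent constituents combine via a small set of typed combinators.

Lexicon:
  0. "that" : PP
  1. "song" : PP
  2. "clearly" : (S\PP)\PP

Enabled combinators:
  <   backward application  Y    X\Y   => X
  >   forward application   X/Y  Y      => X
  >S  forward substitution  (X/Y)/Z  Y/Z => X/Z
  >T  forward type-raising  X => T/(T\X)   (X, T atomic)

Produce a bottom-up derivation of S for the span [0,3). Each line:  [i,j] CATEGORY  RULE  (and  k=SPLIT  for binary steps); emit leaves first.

[0,3] S   <
  [0,1] "that" : PP
  [1,3] S\PP   <
    [1,2] "song" : PP
    [2,3] "clearly" : (S\PP)\PP

[0,1] PP  lex  "that"
[1,2] PP  lex  "song"
[2,3] (S\PP)\PP  lex  "clearly"
[1,3] S\PP  <  k=2
[0,3] S  <  k=1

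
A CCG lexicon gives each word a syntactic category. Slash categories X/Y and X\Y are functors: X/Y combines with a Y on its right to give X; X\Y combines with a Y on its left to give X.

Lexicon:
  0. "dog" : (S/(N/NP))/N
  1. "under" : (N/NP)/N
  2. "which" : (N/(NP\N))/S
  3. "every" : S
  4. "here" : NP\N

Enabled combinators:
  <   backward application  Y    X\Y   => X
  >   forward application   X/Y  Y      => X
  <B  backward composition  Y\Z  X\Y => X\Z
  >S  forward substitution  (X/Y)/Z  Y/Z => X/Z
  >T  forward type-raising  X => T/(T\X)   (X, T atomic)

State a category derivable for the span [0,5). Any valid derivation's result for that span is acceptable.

S

[0,5] S   >
  [0,2] S/N   >S
    [0,1] "dog" : (S/(N/NP))/N
    [1,2] "under" : (N/NP)/N
  [2,5] N   >
    [2,4] N/(NP\N)   >
      [2,3] "which" : (N/(NP\N))/S
      [3,4] "every" : S
    [4,5] "here" : NP\N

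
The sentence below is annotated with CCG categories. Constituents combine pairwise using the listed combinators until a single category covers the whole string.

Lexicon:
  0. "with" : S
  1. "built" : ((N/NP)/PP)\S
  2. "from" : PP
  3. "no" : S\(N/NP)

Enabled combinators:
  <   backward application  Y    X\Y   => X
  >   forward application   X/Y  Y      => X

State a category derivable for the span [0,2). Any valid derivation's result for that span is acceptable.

(N/NP)/PP

[0,4] S   <
  [0,3] N/NP   >
    [0,2] (N/NP)/PP   <
      [0,1] "with" : S
      [1,2] "built" : ((N/NP)/PP)\S
    [2,3] "from" : PP
  [3,4] "no" : S\(N/NP)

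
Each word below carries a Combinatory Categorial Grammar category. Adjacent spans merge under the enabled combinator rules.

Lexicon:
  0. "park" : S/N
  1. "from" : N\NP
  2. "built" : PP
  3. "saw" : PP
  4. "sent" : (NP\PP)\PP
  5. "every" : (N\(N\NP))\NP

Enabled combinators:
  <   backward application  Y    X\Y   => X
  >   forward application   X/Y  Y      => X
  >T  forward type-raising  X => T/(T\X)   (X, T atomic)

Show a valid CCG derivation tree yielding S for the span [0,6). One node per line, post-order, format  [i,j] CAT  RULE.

[0,1] S/N  lex  "park"
[1,2] N\NP  lex  "from"
[2,3] PP  lex  "built"
[2,3] NP/(NP\PP)  >T
[3,4] PP  lex  "saw"
[4,5] (NP\PP)\PP  lex  "sent"
[3,5] NP\PP  <  k=4
[2,5] NP  >  k=3
[5,6] (N\(N\NP))\NP  lex  "every"
[2,6] N\(N\NP)  <  k=5
[1,6] N  <  k=2
[0,6] S  >  k=1

[0,6] S   >
  [0,1] "park" : S/N
  [1,6] N   <
    [1,2] "from" : N\NP
    [2,6] N\(N\NP)   <
      [2,5] NP   >
        [2,3] NP/(NP\PP)   >T
          [2,3] "built" : PP
        [3,5] NP\PP   <
          [3,4] "saw" : PP
          [4,5] "sent" : (NP\PP)\PP
      [5,6] "every" : (N\(N\NP))\NP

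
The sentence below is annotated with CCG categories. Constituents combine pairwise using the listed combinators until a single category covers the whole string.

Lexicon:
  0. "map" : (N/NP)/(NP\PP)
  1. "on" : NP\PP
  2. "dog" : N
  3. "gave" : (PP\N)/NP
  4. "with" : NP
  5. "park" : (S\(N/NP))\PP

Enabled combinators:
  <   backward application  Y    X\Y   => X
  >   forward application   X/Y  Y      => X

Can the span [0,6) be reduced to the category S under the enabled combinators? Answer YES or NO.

YES

[0,6] S   <
  [0,2] N/NP   >
    [0,1] "map" : (N/NP)/(NP\PP)
    [1,2] "on" : NP\PP
  [2,6] S\(N/NP)   <
    [2,5] PP   <
      [2,3] "dog" : N
      [3,5] PP\N   >
        [3,4] "gave" : (PP\N)/NP
        [4,5] "with" : NP
    [5,6] "park" : (S\(N/NP))\PP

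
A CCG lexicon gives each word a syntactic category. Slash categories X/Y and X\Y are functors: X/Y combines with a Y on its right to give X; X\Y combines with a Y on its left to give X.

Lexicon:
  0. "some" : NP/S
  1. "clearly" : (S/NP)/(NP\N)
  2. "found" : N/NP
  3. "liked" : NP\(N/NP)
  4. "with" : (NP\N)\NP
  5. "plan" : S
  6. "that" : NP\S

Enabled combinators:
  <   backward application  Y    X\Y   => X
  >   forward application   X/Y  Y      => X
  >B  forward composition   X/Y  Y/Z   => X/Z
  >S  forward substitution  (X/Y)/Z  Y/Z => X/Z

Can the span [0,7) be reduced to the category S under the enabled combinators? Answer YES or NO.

NO

NP/S (S/NP)/(NP\N) N/NP NP\(N/NP) (NP\N)\NP S NP\S
CKY chart[0,7] = {NP}; S ∉ chart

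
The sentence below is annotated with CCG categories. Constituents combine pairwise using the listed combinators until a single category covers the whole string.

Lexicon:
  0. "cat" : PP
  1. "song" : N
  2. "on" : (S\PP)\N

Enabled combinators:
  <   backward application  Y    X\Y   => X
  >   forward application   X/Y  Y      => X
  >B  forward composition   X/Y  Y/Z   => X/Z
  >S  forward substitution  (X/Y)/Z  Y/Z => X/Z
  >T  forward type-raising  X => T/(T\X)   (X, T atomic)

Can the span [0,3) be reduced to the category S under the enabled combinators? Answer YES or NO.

[0,3] S   <
  [0,1] "cat" : PP
  [1,3] S\PP   <
    [1,2] "song" : N
    [2,3] "on" : (S\PP)\N

YES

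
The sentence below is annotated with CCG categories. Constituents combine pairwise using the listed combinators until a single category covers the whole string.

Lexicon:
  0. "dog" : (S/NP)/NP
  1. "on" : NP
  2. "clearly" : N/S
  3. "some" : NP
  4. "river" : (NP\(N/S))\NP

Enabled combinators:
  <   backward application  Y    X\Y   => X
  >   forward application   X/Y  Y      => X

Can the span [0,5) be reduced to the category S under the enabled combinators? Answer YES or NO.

YES

[0,5] S   >
  [0,2] S/NP   >
    [0,1] "dog" : (S/NP)/NP
    [1,2] "on" : NP
  [2,5] NP   <
    [2,3] "clearly" : N/S
    [3,5] NP\(N/S)   <
      [3,4] "some" : NP
      [4,5] "river" : (NP\(N/S))\NP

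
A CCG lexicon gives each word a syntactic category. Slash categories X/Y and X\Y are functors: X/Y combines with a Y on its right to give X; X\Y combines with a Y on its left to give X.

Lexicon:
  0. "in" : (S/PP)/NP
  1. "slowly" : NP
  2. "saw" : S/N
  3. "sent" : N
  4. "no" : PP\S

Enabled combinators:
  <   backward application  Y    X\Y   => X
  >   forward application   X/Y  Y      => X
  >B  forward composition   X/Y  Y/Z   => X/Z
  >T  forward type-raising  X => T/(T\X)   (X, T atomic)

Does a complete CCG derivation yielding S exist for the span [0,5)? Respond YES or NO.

YES

[0,5] S   >
  [0,2] S/PP   >
    [0,1] "in" : (S/PP)/NP
    [1,2] "slowly" : NP
  [2,5] PP   <
    [2,4] S   >
      [2,3] "saw" : S/N
      [3,4] "sent" : N
    [4,5] "no" : PP\S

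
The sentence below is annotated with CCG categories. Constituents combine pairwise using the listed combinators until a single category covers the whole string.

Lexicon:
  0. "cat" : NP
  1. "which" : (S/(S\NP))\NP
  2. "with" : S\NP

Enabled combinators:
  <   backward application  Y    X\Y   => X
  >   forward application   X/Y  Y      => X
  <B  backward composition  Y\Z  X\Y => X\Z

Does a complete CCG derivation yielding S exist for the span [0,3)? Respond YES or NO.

YES

[0,3] S   >
  [0,2] S/(S\NP)   <
    [0,1] "cat" : NP
    [1,2] "which" : (S/(S\NP))\NP
  [2,3] "with" : S\NP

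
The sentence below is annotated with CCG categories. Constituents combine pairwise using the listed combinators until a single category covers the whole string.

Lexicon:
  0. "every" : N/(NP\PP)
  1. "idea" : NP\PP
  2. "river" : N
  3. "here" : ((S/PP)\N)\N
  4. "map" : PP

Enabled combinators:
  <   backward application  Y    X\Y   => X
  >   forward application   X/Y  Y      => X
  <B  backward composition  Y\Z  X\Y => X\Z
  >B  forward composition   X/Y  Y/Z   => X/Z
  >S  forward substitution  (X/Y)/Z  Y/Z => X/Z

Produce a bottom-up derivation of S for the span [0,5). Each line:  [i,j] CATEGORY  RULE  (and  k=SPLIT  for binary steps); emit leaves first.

[0,1] N/(NP\PP)  lex  "every"
[1,2] NP\PP  lex  "idea"
[0,2] N  >  k=1
[2,3] N  lex  "river"
[3,4] ((S/PP)\N)\N  lex  "here"
[2,4] (S/PP)\N  <  k=3
[0,4] S/PP  <  k=2
[4,5] PP  lex  "map"
[0,5] S  >  k=4

[0,5] S   >
  [0,4] S/PP   <
    [0,2] N   >
      [0,1] "every" : N/(NP\PP)
      [1,2] "idea" : NP\PP
    [2,4] (S/PP)\N   <
      [2,3] "river" : N
      [3,4] "here" : ((S/PP)\N)\N
  [4,5] "map" : PP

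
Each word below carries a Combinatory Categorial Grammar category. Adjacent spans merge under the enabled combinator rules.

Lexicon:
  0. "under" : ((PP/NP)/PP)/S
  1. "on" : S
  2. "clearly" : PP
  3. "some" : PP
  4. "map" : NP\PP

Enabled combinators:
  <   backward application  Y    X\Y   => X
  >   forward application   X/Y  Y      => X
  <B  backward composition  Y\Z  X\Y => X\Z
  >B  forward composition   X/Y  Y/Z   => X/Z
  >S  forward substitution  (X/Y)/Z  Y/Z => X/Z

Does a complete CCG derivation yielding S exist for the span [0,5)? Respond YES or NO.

((PP/NP)/PP)/S S PP PP NP\PP
CKY chart[0,5] = {PP}; S ∉ chart

NO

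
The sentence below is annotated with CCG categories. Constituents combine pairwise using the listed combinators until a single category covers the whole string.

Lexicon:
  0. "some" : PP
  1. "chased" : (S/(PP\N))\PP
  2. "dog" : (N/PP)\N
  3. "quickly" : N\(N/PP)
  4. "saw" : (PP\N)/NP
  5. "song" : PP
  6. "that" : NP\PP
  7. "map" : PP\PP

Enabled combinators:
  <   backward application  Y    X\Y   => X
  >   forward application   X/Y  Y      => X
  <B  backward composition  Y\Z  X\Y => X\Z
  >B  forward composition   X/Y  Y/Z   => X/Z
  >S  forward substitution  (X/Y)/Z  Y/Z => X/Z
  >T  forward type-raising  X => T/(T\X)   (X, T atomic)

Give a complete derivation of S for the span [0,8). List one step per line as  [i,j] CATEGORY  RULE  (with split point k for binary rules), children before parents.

[0,8] S   >
  [0,2] S/(PP\N)   <
    [0,1] "some" : PP
    [1,2] "chased" : (S/(PP\N))\PP
  [2,8] PP\N   <B
    [2,7] PP\N   <B
      [2,4] N\N   <B
        [2,3] "dog" : (N/PP)\N
        [3,4] "quickly" : N\(N/PP)
      [4,7] PP\N   >
        [4,5] "saw" : (PP\N)/NP
        [5,7] NP   <
          [5,6] "song" : PP
          [6,7] "that" : NP\PP
    [7,8] "map" : PP\PP

[0,1] PP  lex  "some"
[1,2] (S/(PP\N))\PP  lex  "chased"
[0,2] S/(PP\N)  <  k=1
[2,3] (N/PP)\N  lex  "dog"
[3,4] N\(N/PP)  lex  "quickly"
[2,4] N\N  <B  k=3
[4,5] (PP\N)/NP  lex  "saw"
[5,6] PP  lex  "song"
[6,7] NP\PP  lex  "that"
[5,7] NP  <  k=6
[4,7] PP\N  >  k=5
[2,7] PP\N  <B  k=4
[7,8] PP\PP  lex  "map"
[2,8] PP\N  <B  k=7
[0,8] S  >  k=2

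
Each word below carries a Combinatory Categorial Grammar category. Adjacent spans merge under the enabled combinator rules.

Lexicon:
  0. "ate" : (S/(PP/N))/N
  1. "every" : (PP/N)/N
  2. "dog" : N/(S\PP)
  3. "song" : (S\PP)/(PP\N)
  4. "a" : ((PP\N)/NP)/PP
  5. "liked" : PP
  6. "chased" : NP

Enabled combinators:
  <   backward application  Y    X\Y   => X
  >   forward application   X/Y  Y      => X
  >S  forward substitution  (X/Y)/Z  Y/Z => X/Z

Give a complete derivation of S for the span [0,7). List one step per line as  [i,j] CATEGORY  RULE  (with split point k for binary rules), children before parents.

[0,1] (S/(PP/N))/N  lex  "ate"
[1,2] (PP/N)/N  lex  "every"
[0,2] S/N  >S  k=1
[2,3] N/(S\PP)  lex  "dog"
[3,4] (S\PP)/(PP\N)  lex  "song"
[4,5] ((PP\N)/NP)/PP  lex  "a"
[5,6] PP  lex  "liked"
[4,6] (PP\N)/NP  >  k=5
[6,7] NP  lex  "chased"
[4,7] PP\N  >  k=6
[3,7] S\PP  >  k=4
[2,7] N  >  k=3
[0,7] S  >  k=2

[0,7] S   >
  [0,2] S/N   >S
    [0,1] "ate" : (S/(PP/N))/N
    [1,2] "every" : (PP/N)/N
  [2,7] N   >
    [2,3] "dog" : N/(S\PP)
    [3,7] S\PP   >
      [3,4] "song" : (S\PP)/(PP\N)
      [4,7] PP\N   >
        [4,6] (PP\N)/NP   >
          [4,5] "a" : ((PP\N)/NP)/PP
          [5,6] "liked" : PP
        [6,7] "chased" : NP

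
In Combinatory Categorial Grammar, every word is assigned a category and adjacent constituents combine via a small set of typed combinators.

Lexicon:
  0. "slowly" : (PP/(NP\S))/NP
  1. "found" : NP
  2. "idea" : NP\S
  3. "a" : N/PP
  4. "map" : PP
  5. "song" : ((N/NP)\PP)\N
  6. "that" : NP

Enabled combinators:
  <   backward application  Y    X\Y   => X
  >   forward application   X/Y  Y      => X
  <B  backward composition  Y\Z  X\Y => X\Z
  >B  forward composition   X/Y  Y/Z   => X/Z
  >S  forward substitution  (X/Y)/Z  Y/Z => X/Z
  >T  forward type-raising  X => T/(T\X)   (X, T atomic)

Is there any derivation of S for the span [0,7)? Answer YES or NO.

NO

(PP/(NP\S))/NP NP NP\S N/PP PP ((N/NP)\PP)\N NP
CKY chart[0,7] = {N, N/(NP\NP), N/(N\N), NP/(NP\N), PP/(PP\N), S/(S\N)}; S ∉ chart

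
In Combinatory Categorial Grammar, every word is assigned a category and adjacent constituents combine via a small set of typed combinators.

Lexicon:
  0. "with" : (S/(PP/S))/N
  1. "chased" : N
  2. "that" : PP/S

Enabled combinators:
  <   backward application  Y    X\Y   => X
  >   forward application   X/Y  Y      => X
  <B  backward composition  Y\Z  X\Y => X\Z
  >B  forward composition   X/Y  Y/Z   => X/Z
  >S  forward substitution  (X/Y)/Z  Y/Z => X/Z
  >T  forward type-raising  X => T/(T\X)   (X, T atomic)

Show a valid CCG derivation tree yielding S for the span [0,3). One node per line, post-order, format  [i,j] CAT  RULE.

[0,3] S   >
  [0,2] S/(PP/S)   >
    [0,1] "with" : (S/(PP/S))/N
    [1,2] "chased" : N
  [2,3] "that" : PP/S

[0,1] (S/(PP/S))/N  lex  "with"
[1,2] N  lex  "chased"
[0,2] S/(PP/S)  >  k=1
[2,3] PP/S  lex  "that"
[0,3] S  >  k=2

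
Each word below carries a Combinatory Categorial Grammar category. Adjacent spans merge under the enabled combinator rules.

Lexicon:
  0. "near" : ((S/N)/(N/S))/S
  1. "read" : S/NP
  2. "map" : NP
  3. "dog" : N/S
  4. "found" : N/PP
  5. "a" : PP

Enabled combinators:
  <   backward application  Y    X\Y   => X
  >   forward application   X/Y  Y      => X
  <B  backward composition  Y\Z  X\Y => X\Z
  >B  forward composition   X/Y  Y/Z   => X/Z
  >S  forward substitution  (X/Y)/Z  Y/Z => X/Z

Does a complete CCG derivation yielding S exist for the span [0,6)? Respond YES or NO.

[0,6] S   >
  [0,4] S/N   >
    [0,3] (S/N)/(N/S)   >
      [0,1] "near" : ((S/N)/(N/S))/S
      [1,3] S   >
        [1,2] "read" : S/NP
        [2,3] "map" : NP
    [3,4] "dog" : N/S
  [4,6] N   >
    [4,5] "found" : N/PP
    [5,6] "a" : PP

YES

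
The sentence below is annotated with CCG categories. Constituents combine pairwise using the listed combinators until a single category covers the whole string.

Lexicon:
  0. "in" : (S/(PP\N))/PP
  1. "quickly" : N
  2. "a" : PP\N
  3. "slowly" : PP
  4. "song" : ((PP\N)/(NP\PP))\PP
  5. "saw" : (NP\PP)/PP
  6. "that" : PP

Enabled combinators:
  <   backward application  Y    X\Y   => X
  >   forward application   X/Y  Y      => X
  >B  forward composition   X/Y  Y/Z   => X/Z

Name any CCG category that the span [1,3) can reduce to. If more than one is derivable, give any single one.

PP

[0,7] S   >
  [0,3] S/(PP\N)   >
    [0,1] "in" : (S/(PP\N))/PP
    [1,3] PP   <
      [1,2] "quickly" : N
      [2,3] "a" : PP\N
  [3,7] PP\N   >
    [3,5] (PP\N)/(NP\PP)   <
      [3,4] "slowly" : PP
      [4,5] "song" : ((PP\N)/(NP\PP))\PP
    [5,7] NP\PP   >
      [5,6] "saw" : (NP\PP)/PP
      [6,7] "that" : PP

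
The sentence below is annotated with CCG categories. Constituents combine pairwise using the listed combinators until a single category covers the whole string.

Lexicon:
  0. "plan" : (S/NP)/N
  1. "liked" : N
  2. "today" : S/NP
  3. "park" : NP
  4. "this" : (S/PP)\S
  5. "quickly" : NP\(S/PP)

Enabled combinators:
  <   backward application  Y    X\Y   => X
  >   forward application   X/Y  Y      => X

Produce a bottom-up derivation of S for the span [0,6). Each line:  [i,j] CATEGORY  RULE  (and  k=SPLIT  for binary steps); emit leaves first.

[0,6] S   >
  [0,2] S/NP   >
    [0,1] "plan" : (S/NP)/N
    [1,2] "liked" : N
  [2,6] NP   <
    [2,5] S/PP   <
      [2,4] S   >
        [2,3] "today" : S/NP
        [3,4] "park" : NP
      [4,5] "this" : (S/PP)\S
    [5,6] "quickly" : NP\(S/PP)

[0,1] (S/NP)/N  lex  "plan"
[1,2] N  lex  "liked"
[0,2] S/NP  >  k=1
[2,3] S/NP  lex  "today"
[3,4] NP  lex  "park"
[2,4] S  >  k=3
[4,5] (S/PP)\S  lex  "this"
[2,5] S/PP  <  k=4
[5,6] NP\(S/PP)  lex  "quickly"
[2,6] NP  <  k=5
[0,6] S  >  k=2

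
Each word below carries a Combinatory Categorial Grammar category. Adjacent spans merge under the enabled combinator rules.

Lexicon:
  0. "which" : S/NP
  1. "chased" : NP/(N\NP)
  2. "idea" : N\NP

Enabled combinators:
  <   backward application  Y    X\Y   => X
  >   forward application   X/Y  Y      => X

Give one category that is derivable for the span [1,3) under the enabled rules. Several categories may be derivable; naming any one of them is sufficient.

NP

[0,3] S   >
  [0,1] "which" : S/NP
  [1,3] NP   >
    [1,2] "chased" : NP/(N\NP)
    [2,3] "idea" : N\NP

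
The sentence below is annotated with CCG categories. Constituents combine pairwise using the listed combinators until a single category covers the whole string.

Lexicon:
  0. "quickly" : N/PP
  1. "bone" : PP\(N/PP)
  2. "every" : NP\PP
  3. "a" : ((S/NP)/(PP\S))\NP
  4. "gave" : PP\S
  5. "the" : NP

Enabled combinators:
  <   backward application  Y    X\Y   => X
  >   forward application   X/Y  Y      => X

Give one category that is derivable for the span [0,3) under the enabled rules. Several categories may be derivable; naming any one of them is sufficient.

[0,6] S   >
  [0,5] S/NP   >
    [0,4] (S/NP)/(PP\S)   <
      [0,3] NP   <
        [0,2] PP   <
          [0,1] "quickly" : N/PP
          [1,2] "bone" : PP\(N/PP)
        [2,3] "every" : NP\PP
      [3,4] "a" : ((S/NP)/(PP\S))\NP
    [4,5] "gave" : PP\S
  [5,6] "the" : NP

NP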